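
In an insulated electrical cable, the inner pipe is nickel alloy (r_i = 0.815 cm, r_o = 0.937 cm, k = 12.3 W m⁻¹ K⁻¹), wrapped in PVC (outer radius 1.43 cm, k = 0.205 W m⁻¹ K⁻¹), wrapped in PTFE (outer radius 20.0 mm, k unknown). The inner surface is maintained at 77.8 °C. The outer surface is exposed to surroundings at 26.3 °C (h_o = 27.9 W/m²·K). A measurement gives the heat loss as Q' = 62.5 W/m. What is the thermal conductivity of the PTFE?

ΣR = ΔT/Q' = |77.8 − 26.3|/62.5 = 0.8240 m·K/W
Known resistances:
  R'_nickel alloy = ln(0.00937/0.00815)/(2πk) = 0.1395/(2π·12.3) = 0.001805 m·K/W
  R'_PVC = ln(0.0143/0.00937)/(2πk) = 0.4227/(2π·0.205) = 0.3282 m·K/W
  R'_conv,out = 1/(2πr h) = 1/(2π·0.0200·27.9) = 0.2852 m·K/W
R_PTFE = ΣR − ΣR_known = 0.8240 − 0.6152 = 0.2088 m·K/W
ln(r₂/r₁)/(2πk) = 0.2088 ⇒ k = 0.3355/(2π·0.2088) = 0.256 W/m·K

k = 0.256 W/m·K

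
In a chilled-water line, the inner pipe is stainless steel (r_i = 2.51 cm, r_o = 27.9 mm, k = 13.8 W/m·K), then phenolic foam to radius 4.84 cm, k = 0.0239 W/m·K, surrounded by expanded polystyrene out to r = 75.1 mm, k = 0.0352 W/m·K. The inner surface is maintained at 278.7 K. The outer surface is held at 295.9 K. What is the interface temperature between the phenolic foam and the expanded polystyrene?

T = 289.9 K

Series thermal resistances, inner to outer:
  R'_stainless steel = ln(0.0279/0.0251)/(2πk) = 0.1058/(2π·13.8) = 0.001220 m·K/W
  R'_phenolic foam = ln(0.0484/0.0279)/(2πk) = 0.5509/(2π·0.0239) = 3.668 m·K/W
  R'_expanded polystyrene = ln(0.0751/0.0484)/(2πk) = 0.4393/(2π·0.0352) = 1.986 m·K/W
ΣR = 0.001220 + 3.668 + 1.986 = 5.655 m·K/W
Q' = ΔT/ΣR = (278.7 K − 295.9 K)/5.655 = -3.042 W/m
From the inner boundary to the phenolic foam/expanded polystyrene interface, ΣR_partial = 3.669 m·K/W.
T_interface = T_in − Q'·ΣR_partial = 278.7 K − (-3.042)(3.669) = 289.9 K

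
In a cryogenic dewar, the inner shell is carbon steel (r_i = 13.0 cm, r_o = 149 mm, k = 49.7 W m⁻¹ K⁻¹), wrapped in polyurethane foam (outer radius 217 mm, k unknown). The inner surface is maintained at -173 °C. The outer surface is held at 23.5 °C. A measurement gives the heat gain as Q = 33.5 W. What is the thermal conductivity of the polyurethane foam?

k = 0.0285 W/m·K

ΣR = ΔT/Q = |-173 − 23.5|/33.5 = 5.866 K/W
Known resistances:
  R_carbon steel = (1/0.130 − 1/0.149)/(4πk) = 0.9809/(4π·49.7) = 0.001571 K/W
R_polyurethane foam = ΣR − ΣR_known = 5.866 − 0.001571 = 5.864 K/W
(1/r₁−1/r₂)/(4πk) = 5.864 ⇒ k = 2.103/(4π·5.864) = 0.0285 W/m·K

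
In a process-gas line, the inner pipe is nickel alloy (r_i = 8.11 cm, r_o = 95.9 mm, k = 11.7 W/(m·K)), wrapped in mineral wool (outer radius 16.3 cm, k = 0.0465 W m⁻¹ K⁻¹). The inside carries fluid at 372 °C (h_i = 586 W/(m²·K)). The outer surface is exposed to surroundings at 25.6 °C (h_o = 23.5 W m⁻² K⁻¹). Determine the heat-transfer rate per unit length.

Q' = 186 W/m

Treat each layer as a resistance in series:
  R'_conv,in = 1/(2πr h) = 1/(2π·0.0811·586) = 0.003349 m·K/W
  R'_nickel alloy = ln(0.0959/0.0811)/(2πk) = 0.1676/(2π·11.7) = 0.002280 m·K/W
  R'_mineral wool = ln(0.163/0.0959)/(2πk) = 0.5304/(2π·0.0465) = 1.816 m·K/W
  R'_conv,out = 1/(2πr h) = 1/(2π·0.163·23.5) = 0.04155 m·K/W
ΣR = 0.003349 + 0.002280 + 1.816 + 0.04155 = 1.863 m·K/W
Q' = ΔT/ΣR = (372 °C − 25.6 °C)/1.863 = 186 W/m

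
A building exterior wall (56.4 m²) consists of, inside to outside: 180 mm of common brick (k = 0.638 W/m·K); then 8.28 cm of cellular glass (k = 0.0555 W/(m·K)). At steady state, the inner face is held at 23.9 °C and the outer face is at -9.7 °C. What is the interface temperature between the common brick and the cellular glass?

T = 18.6 °C

Resistance network (inner→outer):
  R_common brick = L/(kA) = 0.180/(0.638·56.4) = 0.005002 K/W
  R_cellular glass = L/(kA) = 0.0828/(0.0555·56.4) = 0.02645 K/W
ΣR = 0.005002 + 0.02645 = 0.03145 K/W
Q = ΔT/ΣR = (23.9 °C − -9.7 °C)/0.03145 = 1068 W
From the inner boundary to the common brick/cellular glass interface, ΣR_partial = 0.005002 K/W.
T_interface = T_in − Q·ΣR_partial = 23.9 °C − (1068)(0.005002) = 18.6 °C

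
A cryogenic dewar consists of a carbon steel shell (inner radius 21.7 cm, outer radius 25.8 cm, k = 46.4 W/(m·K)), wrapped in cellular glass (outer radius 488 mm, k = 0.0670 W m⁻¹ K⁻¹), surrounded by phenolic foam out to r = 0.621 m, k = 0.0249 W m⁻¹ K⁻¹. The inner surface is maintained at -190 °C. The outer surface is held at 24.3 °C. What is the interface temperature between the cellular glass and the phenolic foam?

T = -59.8 °C

Resistance network (inner→outer):
  R_carbon steel = (1/0.217 − 1/0.258)/(4πk) = 0.7323/(4π·46.4) = 0.001256 K/W
  R_cellular glass = (1/0.258 − 1/0.488)/(4πk) = 1.827/(4π·0.0670) = 2.170 K/W
  R_phenolic foam = (1/0.488 − 1/0.621)/(4πk) = 0.4389/(4π·0.0249) = 1.403 K/W
ΣR = 0.001256 + 2.170 + 1.403 = 3.574 K/W
Q = ΔT/ΣR = (-190 °C − 24.3 °C)/3.574 = -59.96 W
From the inner boundary to the cellular glass/phenolic foam interface, ΣR_partial = 2.171 K/W.
T_interface = T_in − Q·ΣR_partial = -190 °C − (-59.96)(2.171) = -59.8 °C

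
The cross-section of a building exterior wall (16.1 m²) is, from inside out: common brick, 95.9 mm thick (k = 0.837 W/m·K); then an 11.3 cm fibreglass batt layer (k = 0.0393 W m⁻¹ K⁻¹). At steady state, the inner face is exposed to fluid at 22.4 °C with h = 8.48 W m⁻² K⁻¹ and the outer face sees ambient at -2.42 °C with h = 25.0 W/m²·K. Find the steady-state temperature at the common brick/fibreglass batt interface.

Treat each layer as a resistance in series:
  R_conv,in = 1/(hA) = 1/(8.48·16.1) = 0.007325 K/W
  R_common brick = L/(kA) = 0.0959/(0.837·16.1) = 0.007117 K/W
  R_fibreglass batt = L/(kA) = 0.113/(0.0393·16.1) = 0.1786 K/W
  R_conv,out = 1/(hA) = 1/(25.0·16.1) = 0.002484 K/W
ΣR = 0.007325 + 0.007117 + 0.1786 + 0.002484 = 0.1955 K/W
Q = ΔT/ΣR = (22.4 °C − -2.42 °C)/0.1955 = 127.0 W
From the inner boundary to the common brick/fibreglass batt interface, ΣR_partial = 0.01444 K/W.
T_interface = T_in − Q·ΣR_partial = 22.4 °C − (127.0)(0.01444) = 20.6 °C

T = 20.6 °C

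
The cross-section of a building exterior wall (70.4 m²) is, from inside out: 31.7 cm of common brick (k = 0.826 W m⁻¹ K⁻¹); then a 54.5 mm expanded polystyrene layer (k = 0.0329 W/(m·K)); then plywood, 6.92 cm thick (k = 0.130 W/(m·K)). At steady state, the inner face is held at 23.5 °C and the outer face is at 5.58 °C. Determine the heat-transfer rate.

Q = 490 W

Series thermal resistances, inner to outer:
  R_common brick = L/(kA) = 0.317/(0.826·70.4) = 0.005451 K/W
  R_expanded polystyrene = L/(kA) = 0.0545/(0.0329·70.4) = 0.02353 K/W
  R_plywood = L/(kA) = 0.0692/(0.130·70.4) = 0.007561 K/W
ΣR = 0.005451 + 0.02353 + 0.007561 = 0.03654 K/W
Q = ΔT/ΣR = (23.5 °C − 5.58 °C)/0.03654 = 490 W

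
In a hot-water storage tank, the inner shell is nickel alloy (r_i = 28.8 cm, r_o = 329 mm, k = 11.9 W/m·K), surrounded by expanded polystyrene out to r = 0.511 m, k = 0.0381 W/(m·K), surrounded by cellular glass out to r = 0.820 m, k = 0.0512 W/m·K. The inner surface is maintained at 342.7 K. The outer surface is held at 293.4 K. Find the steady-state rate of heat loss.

Resistance network (inner→outer):
  R_nickel alloy = (1/0.288 − 1/0.329)/(4πk) = 0.4327/(4π·11.9) = 0.002894 K/W
  R_expanded polystyrene = (1/0.329 − 1/0.511)/(4πk) = 1.083/(4π·0.0381) = 2.261 K/W
  R_cellular glass = (1/0.511 − 1/0.820)/(4πk) = 0.7374/(4π·0.0512) = 1.146 K/W
ΣR = 0.002894 + 2.261 + 1.146 = 3.410 K/W
Q = ΔT/ΣR = (342.7 K − 293.4 K)/3.410 = 14.5 W

Q = 14.5 W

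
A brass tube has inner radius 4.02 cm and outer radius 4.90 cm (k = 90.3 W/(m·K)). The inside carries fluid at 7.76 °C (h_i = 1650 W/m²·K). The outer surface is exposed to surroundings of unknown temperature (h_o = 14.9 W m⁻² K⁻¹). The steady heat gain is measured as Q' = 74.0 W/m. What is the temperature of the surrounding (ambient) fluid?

Sum the resistances:
  R'_conv,in = 1/(2πr h) = 1/(2π·0.0402·1650) = 0.002399 m·K/W
  R'_brass = ln(0.0490/0.0402)/(2πk) = 0.1980/(2π·90.3) = 3.489×10^-4 m·K/W
  R'_conv,out = 1/(2πr h) = 1/(2π·0.0490·14.9) = 0.2180 m·K/W
ΣR = 0.2207 m·K/W
ΔT = Q'·ΣR = 74.0 × 0.2207 = 16.33 K
Heat flows inward, so T_out = T_in + ΔT = 7.76 + 16.33 = 24.1 °C

T_out = 24.1 °C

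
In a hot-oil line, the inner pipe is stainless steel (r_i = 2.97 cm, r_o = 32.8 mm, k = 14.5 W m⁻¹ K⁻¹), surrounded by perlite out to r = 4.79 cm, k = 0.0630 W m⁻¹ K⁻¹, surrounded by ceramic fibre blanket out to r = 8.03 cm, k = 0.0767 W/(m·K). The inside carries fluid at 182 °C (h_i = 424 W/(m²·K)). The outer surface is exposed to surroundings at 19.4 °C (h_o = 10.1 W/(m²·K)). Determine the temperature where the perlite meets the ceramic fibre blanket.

T = 112 °C

Series thermal resistances, inner to outer:
  R'_conv,in = 1/(2πr h) = 1/(2π·0.0297·424) = 0.01264 m·K/W
  R'_stainless steel = ln(0.0328/0.0297)/(2πk) = 0.09928/(2π·14.5) = 0.001090 m·K/W
  R'_perlite = ln(0.0479/0.0328)/(2πk) = 0.3787/(2π·0.0630) = 0.9567 m·K/W
  R'_ceramic fibre blanket = ln(0.0803/0.0479)/(2πk) = 0.5167/(2π·0.0767) = 1.072 m·K/W
  R'_conv,out = 1/(2πr h) = 1/(2π·0.0803·10.1) = 0.1962 m·K/W
ΣR = 0.01264 + 0.001090 + 0.9567 + 1.072 + 0.1962 = 2.239 m·K/W
Q' = ΔT/ΣR = (182 °C − 19.4 °C)/2.239 = 72.62 W/m
From the inner boundary to the perlite/ceramic fibre blanket interface, ΣR_partial = 0.9704 m·K/W.
T_interface = T_in − Q'·ΣR_partial = 182 °C − (72.62)(0.9704) = 112 °C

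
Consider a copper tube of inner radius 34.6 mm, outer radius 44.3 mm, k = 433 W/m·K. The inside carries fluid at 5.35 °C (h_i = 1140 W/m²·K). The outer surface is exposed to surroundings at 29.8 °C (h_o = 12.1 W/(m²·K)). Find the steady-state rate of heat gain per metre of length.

Treat each layer as a resistance in series:
  R'_conv,in = 1/(2πr h) = 1/(2π·0.0346·1140) = 0.004035 m·K/W
  R'_copper = ln(0.0443/0.0346)/(2πk) = 0.2471/(2π·433) = 9.084×10^-5 m·K/W
  R'_conv,out = 1/(2πr h) = 1/(2π·0.0443·12.1) = 0.2969 m·K/W
ΣR = 0.004035 + 9.084×10^-5 + 0.2969 = 0.3010 m·K/W
Q' = ΔT/ΣR = (5.35 °C − 29.8 °C)/0.3010 = -81.2 W/m
(Negative Q' ⇒ heat flows inward; heat gain = 81.2 W/m.)

Q' = 81.2 W/m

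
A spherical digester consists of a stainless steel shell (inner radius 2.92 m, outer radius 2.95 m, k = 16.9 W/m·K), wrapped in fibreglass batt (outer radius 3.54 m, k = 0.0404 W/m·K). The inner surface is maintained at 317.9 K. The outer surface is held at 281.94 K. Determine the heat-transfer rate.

Q = 323 W

Series thermal resistances, inner to outer:
  R_stainless steel = (1/2.92 − 1/2.95)/(4πk) = 0.003483/(4π·16.9) = 1.640×10^-5 K/W
  R_fibreglass batt = (1/2.95 − 1/3.54)/(4πk) = 0.05650/(4π·0.0404) = 0.1113 K/W
ΣR = 1.640×10^-5 + 0.1113 = 0.1113 K/W
Q = ΔT/ΣR = (317.9 K − 281.94 K)/0.1113 = 323 W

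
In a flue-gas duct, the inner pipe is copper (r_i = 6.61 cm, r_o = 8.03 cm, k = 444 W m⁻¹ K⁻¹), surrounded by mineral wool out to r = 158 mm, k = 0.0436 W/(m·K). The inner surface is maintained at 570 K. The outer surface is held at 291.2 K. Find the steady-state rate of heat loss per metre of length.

Treat each layer as a resistance in series:
  R'_copper = ln(0.0803/0.0661)/(2πk) = 0.1946/(2π·444) = 6.976×10^-5 m·K/W
  R'_mineral wool = ln(0.158/0.0803)/(2πk) = 0.6768/(2π·0.0436) = 2.471 m·K/W
ΣR = 6.976×10^-5 + 2.471 = 2.471 m·K/W
Q' = ΔT/ΣR = (570 K − 291.2 K)/2.471 = 113 W/m

Q' = 113 W/m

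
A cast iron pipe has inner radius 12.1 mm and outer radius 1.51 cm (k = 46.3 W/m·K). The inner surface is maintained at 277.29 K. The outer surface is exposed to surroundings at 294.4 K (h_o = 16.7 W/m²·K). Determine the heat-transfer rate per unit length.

Series thermal resistances, inner to outer:
  R'_cast iron = ln(0.0151/0.0121)/(2πk) = 0.2215/(2π·46.3) = 7.614×10^-4 m·K/W
  R'_conv,out = 1/(2πr h) = 1/(2π·0.0151·16.7) = 0.6311 m·K/W
ΣR = 7.614×10^-4 + 0.6311 = 0.6319 m·K/W
Q' = ΔT/ΣR = (277.29 K − 294.4 K)/0.6319 = -27.1 W/m
(Negative Q' ⇒ heat flows inward; heat gain = 27.1 W/m.)

Q' = 27.1 W/m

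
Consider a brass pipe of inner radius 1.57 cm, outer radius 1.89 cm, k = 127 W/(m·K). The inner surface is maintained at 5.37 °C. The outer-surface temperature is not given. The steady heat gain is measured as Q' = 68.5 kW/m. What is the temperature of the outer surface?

T_out = 21.3 °C

Series resistances:
  R'_brass = ln(0.0189/0.0157)/(2πk) = 0.1855/(2π·127) = 2.325×10^-4 m·K/W
ΣR = 2.325×10^-4 m·K/W
ΔT = Q'·ΣR = 68500 × 2.325×10^-4 = 15.93 K
Heat flows inward, so T_out = T_in + ΔT = 5.37 + 15.93 = 21.3 °C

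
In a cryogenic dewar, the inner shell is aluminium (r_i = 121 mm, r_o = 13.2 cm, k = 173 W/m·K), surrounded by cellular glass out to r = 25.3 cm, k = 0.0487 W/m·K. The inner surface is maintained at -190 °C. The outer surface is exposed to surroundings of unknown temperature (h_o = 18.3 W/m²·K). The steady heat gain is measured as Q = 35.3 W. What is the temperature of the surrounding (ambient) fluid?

T_out = 21.4 °C

Sum the resistances:
  R_aluminium = (1/0.121 − 1/0.132)/(4πk) = 0.6887/(4π·173) = 3.168×10^-4 K/W
  R_cellular glass = (1/0.132 − 1/0.253)/(4πk) = 3.623/(4π·0.0487) = 5.920 K/W
  R_conv,out = 1/(4πr²h) = 1/(4π·0.253²·18.3) = 0.06794 K/W
ΣR = 5.989 K/W
ΔT = Q·ΣR = 35.3 × 5.989 = 211.4 K
Heat flows inward, so T_out = T_in + ΔT = -190 + 211.4 = 21.4 °C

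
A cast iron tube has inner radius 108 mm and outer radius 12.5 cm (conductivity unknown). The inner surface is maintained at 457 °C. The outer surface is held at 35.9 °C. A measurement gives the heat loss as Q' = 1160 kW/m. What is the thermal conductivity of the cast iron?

k = 64.1 W/m·K

ΣR = ΔT/Q' = |457 − 35.9|/1.16×10^6 = 3.630×10^-4 m·K/W
ln(r₂/r₁)/(2πk) = 3.630×10^-4 ⇒ k = 0.1462/(2π·3.630×10^-4) = 64.1 W/m·K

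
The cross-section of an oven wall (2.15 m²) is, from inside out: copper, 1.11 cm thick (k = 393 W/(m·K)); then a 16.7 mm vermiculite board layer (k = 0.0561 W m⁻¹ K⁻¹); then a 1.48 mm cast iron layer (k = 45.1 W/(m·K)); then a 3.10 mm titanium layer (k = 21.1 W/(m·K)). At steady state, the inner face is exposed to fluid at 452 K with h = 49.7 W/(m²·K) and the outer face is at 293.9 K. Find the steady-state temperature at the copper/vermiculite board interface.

Series thermal resistances, inner to outer:
  R_conv,in = 1/(hA) = 1/(49.7·2.15) = 0.009358 K/W
  R_copper = L/(kA) = 0.0111/(393·2.15) = 1.314×10^-5 K/W
  R_vermiculite board = L/(kA) = 0.0167/(0.0561·2.15) = 0.1385 K/W
  R_cast iron = L/(kA) = 0.00148/(45.1·2.15) = 1.526×10^-5 K/W
  R_titanium = L/(kA) = 0.00310/(21.1·2.15) = 6.833×10^-5 K/W
ΣR = 0.009358 + 1.314×10^-5 + 0.1385 + 1.526×10^-5 + 6.833×10^-5 = 0.1480 K/W
Q = ΔT/ΣR = (452 K − 293.9 K)/0.1480 = 1068 W
From the inner boundary to the copper/vermiculite board interface, ΣR_partial = 0.009371 K/W.
T_interface = T_in − Q·ΣR_partial = 452 K − (1068)(0.009371) = 442 K

T = 442 K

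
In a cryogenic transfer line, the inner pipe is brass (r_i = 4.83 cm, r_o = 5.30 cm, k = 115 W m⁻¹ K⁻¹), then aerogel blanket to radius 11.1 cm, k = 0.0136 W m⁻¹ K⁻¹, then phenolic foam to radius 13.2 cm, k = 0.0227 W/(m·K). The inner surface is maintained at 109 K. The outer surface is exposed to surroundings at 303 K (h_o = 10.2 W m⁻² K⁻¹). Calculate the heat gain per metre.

Q' = 19.4 W/m

Resistance network (inner→outer):
  R'_brass = ln(0.0530/0.0483)/(2πk) = 0.09286/(2π·115) = 1.285×10^-4 m·K/W
  R'_aerogel blanket = ln(0.111/0.0530)/(2πk) = 0.7392/(2π·0.0136) = 8.651 m·K/W
  R'_phenolic foam = ln(0.132/0.111)/(2πk) = 0.1733/(2π·0.0227) = 1.215 m·K/W
  R'_conv,out = 1/(2πr h) = 1/(2π·0.132·10.2) = 0.1182 m·K/W
ΣR = 1.285×10^-4 + 8.651 + 1.215 + 0.1182 = 9.984 m·K/W
Q' = ΔT/ΣR = (109 K − 303 K)/9.984 = -19.4 W/m
(Negative Q' ⇒ heat flows inward; heat gain = 19.4 W/m.)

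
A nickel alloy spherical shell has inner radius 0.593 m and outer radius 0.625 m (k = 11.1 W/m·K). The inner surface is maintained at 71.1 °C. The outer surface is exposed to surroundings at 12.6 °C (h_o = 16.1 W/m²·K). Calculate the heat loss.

Series thermal resistances, inner to outer:
  R_nickel alloy = (1/0.593 − 1/0.625)/(4πk) = 0.08634/(4π·11.1) = 6.190×10^-4 K/W
  R_conv,out = 1/(4πr²h) = 1/(4π·0.625²·16.1) = 0.01265 K/W
ΣR = 6.190×10^-4 + 0.01265 = 0.01327 K/W
Q = ΔT/ΣR = (71.1 °C − 12.6 °C)/0.01327 = 4410 W

Q = 4410 W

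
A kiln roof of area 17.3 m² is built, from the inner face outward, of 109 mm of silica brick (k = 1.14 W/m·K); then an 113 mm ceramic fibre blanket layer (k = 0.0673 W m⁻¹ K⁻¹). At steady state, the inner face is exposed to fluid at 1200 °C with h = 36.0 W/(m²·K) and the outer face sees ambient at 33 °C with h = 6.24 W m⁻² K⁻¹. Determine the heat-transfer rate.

Q = 10.3 kW

Treat each layer as a resistance in series:
  R_conv,in = 1/(hA) = 1/(36.0·17.3) = 0.001606 K/W
  R_silica brick = L/(kA) = 0.109/(1.14·17.3) = 0.005527 K/W
  R_ceramic fibre blanket = L/(kA) = 0.113/(0.0673·17.3) = 0.09705 K/W
  R_conv,out = 1/(hA) = 1/(6.24·17.3) = 0.009263 K/W
ΣR = 0.001606 + 0.005527 + 0.09705 + 0.009263 = 0.1134 K/W
Q = ΔT/ΣR = (1200 °C − 33 °C)/0.1134 = 10300 W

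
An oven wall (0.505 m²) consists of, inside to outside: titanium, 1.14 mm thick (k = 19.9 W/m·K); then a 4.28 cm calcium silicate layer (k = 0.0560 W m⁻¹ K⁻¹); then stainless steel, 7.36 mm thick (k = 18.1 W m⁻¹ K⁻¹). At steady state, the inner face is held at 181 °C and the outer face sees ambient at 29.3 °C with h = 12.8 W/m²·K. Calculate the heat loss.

Q = 90.9 W

Treat each layer as a resistance in series:
  R_titanium = L/(kA) = 0.00114/(19.9·0.505) = 1.134×10^-4 K/W
  R_calcium silicate = L/(kA) = 0.0428/(0.0560·0.505) = 1.513 K/W
  R_stainless steel = L/(kA) = 0.00736/(18.1·0.505) = 8.052×10^-4 K/W
  R_conv,out = 1/(hA) = 1/(12.8·0.505) = 0.1547 K/W
ΣR = 1.134×10^-4 + 1.513 + 8.052×10^-4 + 0.1547 = 1.669 K/W
Q = ΔT/ΣR = (181 °C − 29.3 °C)/1.669 = 90.9 W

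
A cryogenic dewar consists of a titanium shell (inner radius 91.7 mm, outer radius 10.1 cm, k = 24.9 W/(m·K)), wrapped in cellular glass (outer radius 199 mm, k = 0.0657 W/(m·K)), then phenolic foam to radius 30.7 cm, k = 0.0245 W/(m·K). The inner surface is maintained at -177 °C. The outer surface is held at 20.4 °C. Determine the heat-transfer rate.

Q = 16.9 W

Series thermal resistances, inner to outer:
  R_titanium = (1/0.0917 − 1/0.101)/(4πk) = 1.004/(4π·24.9) = 0.003209 K/W
  R_cellular glass = (1/0.101 − 1/0.199)/(4πk) = 4.876/(4π·0.0657) = 5.906 K/W
  R_phenolic foam = (1/0.199 − 1/0.307)/(4πk) = 1.768/(4π·0.0245) = 5.742 K/W
ΣR = 0.003209 + 5.906 + 5.742 = 11.65 K/W
Q = ΔT/ΣR = (-177 °C − 20.4 °C)/11.65 = -16.9 W
(Negative Q ⇒ heat flows inward; heat gain = 16.9 W.)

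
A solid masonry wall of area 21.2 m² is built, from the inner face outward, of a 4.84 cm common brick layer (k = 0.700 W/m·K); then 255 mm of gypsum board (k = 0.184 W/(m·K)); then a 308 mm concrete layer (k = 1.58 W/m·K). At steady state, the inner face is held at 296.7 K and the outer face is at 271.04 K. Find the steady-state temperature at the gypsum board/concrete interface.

T = 274.07 K

Series thermal resistances, inner to outer:
  R_common brick = L/(kA) = 0.0484/(0.700·21.2) = 0.003261 K/W
  R_gypsum board = L/(kA) = 0.255/(0.184·21.2) = 0.06537 K/W
  R_concrete = L/(kA) = 0.308/(1.58·21.2) = 0.009195 K/W
ΣR = 0.003261 + 0.06537 + 0.009195 = 0.07783 K/W
Q = ΔT/ΣR = (296.7 K − 271.04 K)/0.07783 = 329.7 W
From the inner boundary to the gypsum board/concrete interface, ΣR_partial = 0.06863 K/W.
T_interface = T_in − Q·ΣR_partial = 296.7 K − (329.7)(0.06863) = 274.07 K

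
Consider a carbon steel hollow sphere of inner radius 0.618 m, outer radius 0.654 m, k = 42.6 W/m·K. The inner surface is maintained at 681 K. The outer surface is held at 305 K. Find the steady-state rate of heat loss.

Q = 2.26×10^6 W

Q = 4πk·ΔT/(1/r₁ − 1/r₂) = 4π × 42.6 × 376 / (1/0.618 − 1/0.654) = 2.26×10^6 W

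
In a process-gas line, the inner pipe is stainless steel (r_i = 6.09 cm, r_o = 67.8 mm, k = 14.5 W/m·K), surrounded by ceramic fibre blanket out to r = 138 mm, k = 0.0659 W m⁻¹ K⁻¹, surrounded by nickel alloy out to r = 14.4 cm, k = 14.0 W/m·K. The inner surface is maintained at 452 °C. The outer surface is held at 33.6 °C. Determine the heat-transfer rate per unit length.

Series thermal resistances, inner to outer:
  R'_stainless steel = ln(0.0678/0.0609)/(2πk) = 0.1073/(2π·14.5) = 0.001178 m·K/W
  R'_ceramic fibre blanket = ln(0.138/0.0678)/(2πk) = 0.7107/(2π·0.0659) = 1.716 m·K/W
  R'_nickel alloy = ln(0.144/0.138)/(2πk) = 0.04256/(2π·14.0) = 4.838×10^-4 m·K/W
ΣR = 0.001178 + 1.716 + 4.838×10^-4 = 1.718 m·K/W
Q' = ΔT/ΣR = (452 °C − 33.6 °C)/1.718 = 244 W/m

Q' = 244 W/m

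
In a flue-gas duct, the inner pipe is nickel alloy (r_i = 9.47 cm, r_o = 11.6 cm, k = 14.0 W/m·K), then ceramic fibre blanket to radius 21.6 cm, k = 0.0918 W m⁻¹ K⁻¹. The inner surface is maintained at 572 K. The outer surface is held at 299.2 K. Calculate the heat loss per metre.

Resistance network (inner→outer):
  R'_nickel alloy = ln(0.116/0.0947)/(2πk) = 0.2029/(2π·14.0) = 0.002306 m·K/W
  R'_ceramic fibre blanket = ln(0.216/0.116)/(2πk) = 0.6217/(2π·0.0918) = 1.078 m·K/W
ΣR = 0.002306 + 1.078 = 1.080 m·K/W
Q' = ΔT/ΣR = (572 K − 299.2 K)/1.080 = 253 W/m

Q' = 253 W/m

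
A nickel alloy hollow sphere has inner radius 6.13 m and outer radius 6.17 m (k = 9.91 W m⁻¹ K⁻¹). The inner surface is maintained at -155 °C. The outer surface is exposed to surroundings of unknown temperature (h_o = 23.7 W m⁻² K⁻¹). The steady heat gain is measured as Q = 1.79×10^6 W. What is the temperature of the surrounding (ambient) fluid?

T_out = 18.1 °C

Series resistances:
  R_nickel alloy = (1/6.13 − 1/6.17)/(4πk) = 0.001058/(4π·9.91) = 8.492×10^-6 K/W
  R_conv,out = 1/(4πr²h) = 1/(4π·6.17²·23.7) = 8.820×10^-5 K/W
ΣR = 9.669×10^-5 K/W
ΔT = Q·ΣR = 1.79×10^6 × 9.669×10^-5 = 173.1 K
Heat flows inward, so T_out = T_in + ΔT = -155 + 173.1 = 18.1 °C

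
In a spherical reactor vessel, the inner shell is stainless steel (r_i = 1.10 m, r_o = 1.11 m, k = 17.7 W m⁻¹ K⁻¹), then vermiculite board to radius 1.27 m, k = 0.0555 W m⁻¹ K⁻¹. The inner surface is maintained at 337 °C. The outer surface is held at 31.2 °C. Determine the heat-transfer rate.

Treat each layer as a resistance in series:
  R_stainless steel = (1/1.10 − 1/1.11)/(4πk) = 0.008190/(4π·17.7) = 3.682×10^-5 K/W
  R_vermiculite board = (1/1.11 − 1/1.27)/(4πk) = 0.1135/(4π·0.0555) = 0.1627 K/W
ΣR = 3.682×10^-5 + 0.1627 = 0.1627 K/W
Q = ΔT/ΣR = (337 °C − 31.2 °C)/0.1627 = 1880 W

Q = 1880 W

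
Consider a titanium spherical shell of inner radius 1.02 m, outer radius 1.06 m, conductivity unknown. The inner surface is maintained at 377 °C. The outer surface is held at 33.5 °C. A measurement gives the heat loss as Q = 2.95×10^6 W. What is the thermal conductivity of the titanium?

k = 25.3 W/m·K

ΣR = ΔT/Q = |377 − 33.5|/2.95×10^6 = 1.164×10^-4 K/W
(1/r₁−1/r₂)/(4πk) = 1.164×10^-4 ⇒ k = 0.03700/(4π·1.164×10^-4) = 25.3 W/m·K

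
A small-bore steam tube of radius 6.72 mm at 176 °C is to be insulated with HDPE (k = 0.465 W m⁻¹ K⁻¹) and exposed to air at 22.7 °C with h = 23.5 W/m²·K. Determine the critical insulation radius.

For a cylinder, r_cr = k_ins/h = 0.465/23.5 = 0.0198 m = 1.98 cm

r_cr = 1.98 cm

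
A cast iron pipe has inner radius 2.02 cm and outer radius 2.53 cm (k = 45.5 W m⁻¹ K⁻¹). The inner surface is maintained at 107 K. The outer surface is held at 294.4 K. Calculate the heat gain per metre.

Q' = 238 kW/m

Q' = 2πk·ΔT/ln(r₂/r₁) = 2π × 45.5 × 187.4 / ln(0.0253/0.0202) = 2.38×10^5 W/m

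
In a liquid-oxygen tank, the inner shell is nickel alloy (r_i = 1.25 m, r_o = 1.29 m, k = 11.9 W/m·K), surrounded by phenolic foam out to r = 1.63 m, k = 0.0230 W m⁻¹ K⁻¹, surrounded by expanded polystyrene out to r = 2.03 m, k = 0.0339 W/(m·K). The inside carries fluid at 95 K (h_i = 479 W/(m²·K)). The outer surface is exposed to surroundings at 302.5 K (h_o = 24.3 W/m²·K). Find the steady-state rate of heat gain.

Q = 246 W

Series thermal resistances, inner to outer:
  R_conv,in = 1/(4πr²h) = 1/(4π·1.25²·479) = 1.063×10^-4 K/W
  R_nickel alloy = (1/1.25 − 1/1.29)/(4πk) = 0.02481/(4π·11.9) = 1.659×10^-4 K/W
  R_phenolic foam = (1/1.29 − 1/1.63)/(4πk) = 0.1617/(4π·0.0230) = 0.5595 K/W
  R_expanded polystyrene = (1/1.63 − 1/2.03)/(4πk) = 0.1209/(4π·0.0339) = 0.2838 K/W
  R_conv,out = 1/(4πr²h) = 1/(4π·2.03²·24.3) = 7.947×10^-4 K/W
ΣR = 1.063×10^-4 + 1.659×10^-4 + 0.5595 + 0.2838 + 7.947×10^-4 = 0.8444 K/W
Q = ΔT/ΣR = (95 K − 302.5 K)/0.8444 = -246 W
(Negative Q ⇒ heat flows inward; heat gain = 246 W.)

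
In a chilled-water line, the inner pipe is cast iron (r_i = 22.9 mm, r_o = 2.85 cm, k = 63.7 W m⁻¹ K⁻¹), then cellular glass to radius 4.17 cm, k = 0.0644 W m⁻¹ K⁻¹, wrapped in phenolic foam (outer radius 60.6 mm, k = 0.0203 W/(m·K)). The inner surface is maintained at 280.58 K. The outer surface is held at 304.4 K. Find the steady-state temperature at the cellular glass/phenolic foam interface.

T = 286.4 K

Series thermal resistances, inner to outer:
  R'_cast iron = ln(0.0285/0.0229)/(2πk) = 0.2188/(2π·63.7) = 5.466×10^-4 m·K/W
  R'_cellular glass = ln(0.0417/0.0285)/(2πk) = 0.3806/(2π·0.0644) = 0.9406 m·K/W
  R'_phenolic foam = ln(0.0606/0.0417)/(2πk) = 0.3738/(2π·0.0203) = 2.931 m·K/W
ΣR = 5.466×10^-4 + 0.9406 + 2.931 = 3.872 m·K/W
Q' = ΔT/ΣR = (280.58 K − 304.4 K)/3.872 = -6.152 W/m
From the inner boundary to the cellular glass/phenolic foam interface, ΣR_partial = 0.9411 m·K/W.
T_interface = T_in − Q'·ΣR_partial = 280.58 K − (-6.152)(0.9411) = 286.4 K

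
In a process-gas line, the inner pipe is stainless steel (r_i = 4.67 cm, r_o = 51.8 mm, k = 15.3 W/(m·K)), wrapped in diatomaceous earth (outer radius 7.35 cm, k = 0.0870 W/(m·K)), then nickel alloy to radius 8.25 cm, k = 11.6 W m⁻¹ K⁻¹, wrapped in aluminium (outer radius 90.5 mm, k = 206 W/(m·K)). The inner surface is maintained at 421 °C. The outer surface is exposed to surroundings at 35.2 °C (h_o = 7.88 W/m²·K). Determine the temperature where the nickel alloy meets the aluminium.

Series thermal resistances, inner to outer:
  R'_stainless steel = ln(0.0518/0.0467)/(2πk) = 0.1036/(2π·15.3) = 0.001078 m·K/W
  R'_diatomaceous earth = ln(0.0735/0.0518)/(2πk) = 0.3499/(2π·0.0870) = 0.6401 m·K/W
  R'_nickel alloy = ln(0.0825/0.0735)/(2πk) = 0.1155/(2π·11.6) = 0.001585 m·K/W
  R'_aluminium = ln(0.0905/0.0825)/(2πk) = 0.09255/(2π·206) = 7.151×10^-5 m·K/W
  R'_conv,out = 1/(2πr h) = 1/(2π·0.0905·7.88) = 0.2232 m·K/W
ΣR = 0.001078 + 0.6401 + 0.001585 + 7.151×10^-5 + 0.2232 = 0.8660 m·K/W
Q' = ΔT/ΣR = (421 °C − 35.2 °C)/0.8660 = 445.5 W/m
From the inner boundary to the nickel alloy/aluminium interface, ΣR_partial = 0.6428 m·K/W.
T_interface = T_in − Q'·ΣR_partial = 421 °C − (445.5)(0.6428) = 135 °C

T = 135 °C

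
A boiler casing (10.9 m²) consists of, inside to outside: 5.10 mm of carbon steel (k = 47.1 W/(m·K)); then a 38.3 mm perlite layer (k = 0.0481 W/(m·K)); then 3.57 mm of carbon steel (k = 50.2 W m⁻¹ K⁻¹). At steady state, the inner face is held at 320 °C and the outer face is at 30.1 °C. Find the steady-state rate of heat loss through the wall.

Series thermal resistances, inner to outer:
  R_carbon steel = L/(kA) = 0.00510/(47.1·10.9) = 9.934×10^-6 K/W
  R_perlite = L/(kA) = 0.0383/(0.0481·10.9) = 0.07305 K/W
  R_carbon steel = L/(kA) = 0.00357/(50.2·10.9) = 6.524×10^-6 K/W
ΣR = 9.934×10^-6 + 0.07305 + 6.524×10^-6 = 0.07307 K/W
Q = ΔT/ΣR = (320 °C − 30.1 °C)/0.07307 = 3970 W

Q = 3970 W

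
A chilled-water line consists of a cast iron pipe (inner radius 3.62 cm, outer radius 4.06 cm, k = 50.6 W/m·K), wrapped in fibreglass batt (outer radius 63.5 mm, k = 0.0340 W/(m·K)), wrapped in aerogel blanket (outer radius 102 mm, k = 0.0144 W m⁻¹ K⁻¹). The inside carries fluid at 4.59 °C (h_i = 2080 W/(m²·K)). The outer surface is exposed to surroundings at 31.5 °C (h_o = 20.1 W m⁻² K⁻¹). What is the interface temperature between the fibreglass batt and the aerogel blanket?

T = 12.2 °C

Treat each layer as a resistance in series:
  R'_conv,in = 1/(2πr h) = 1/(2π·0.0362·2080) = 0.002114 m·K/W
  R'_cast iron = ln(0.0406/0.0362)/(2πk) = 0.1147/(2π·50.6) = 3.608×10^-4 m·K/W
  R'_fibreglass batt = ln(0.0635/0.0406)/(2πk) = 0.4473/(2π·0.0340) = 2.094 m·K/W
  R'_aerogel blanket = ln(0.102/0.0635)/(2πk) = 0.4739/(2π·0.0144) = 5.238 m·K/W
  R'_conv,out = 1/(2πr h) = 1/(2π·0.102·20.1) = 0.07763 m·K/W
ΣR = 0.002114 + 3.608×10^-4 + 2.094 + 5.238 + 0.07763 = 7.412 m·K/W
Q' = ΔT/ΣR = (4.59 °C − 31.5 °C)/7.412 = -3.631 W/m
From the inner boundary to the fibreglass batt/aerogel blanket interface, ΣR_partial = 2.096 m·K/W.
T_interface = T_in − Q'·ΣR_partial = 4.59 °C − (-3.631)(2.096) = 12.2 °C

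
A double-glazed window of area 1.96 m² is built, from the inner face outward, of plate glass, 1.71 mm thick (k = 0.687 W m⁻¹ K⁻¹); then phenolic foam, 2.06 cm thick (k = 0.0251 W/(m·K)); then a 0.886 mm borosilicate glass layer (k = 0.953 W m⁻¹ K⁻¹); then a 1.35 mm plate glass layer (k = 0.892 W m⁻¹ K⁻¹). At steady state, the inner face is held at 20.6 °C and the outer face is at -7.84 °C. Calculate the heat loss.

Resistance network (inner→outer):
  R_plate glass = L/(kA) = 0.00171/(0.687·1.96) = 0.001270 K/W
  R_phenolic foam = L/(kA) = 0.0206/(0.0251·1.96) = 0.4187 K/W
  R_borosilicate glass = L/(kA) = 8.86×10^-4/(0.953·1.96) = 4.743×10^-4 K/W
  R_plate glass = L/(kA) = 0.00135/(0.892·1.96) = 7.722×10^-4 K/W
ΣR = 0.001270 + 0.4187 + 4.743×10^-4 + 7.722×10^-4 = 0.4212 K/W
Q = ΔT/ΣR = (20.6 °C − -7.84 °C)/0.4212 = 67.5 W

Q = 67.5 W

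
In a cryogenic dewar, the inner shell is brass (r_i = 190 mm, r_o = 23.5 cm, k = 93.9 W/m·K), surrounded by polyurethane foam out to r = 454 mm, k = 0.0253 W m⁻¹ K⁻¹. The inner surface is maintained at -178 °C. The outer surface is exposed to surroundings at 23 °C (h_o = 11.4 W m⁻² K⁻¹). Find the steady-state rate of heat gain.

Resistance network (inner→outer):
  R_brass = (1/0.190 − 1/0.235)/(4πk) = 1.008/(4π·93.9) = 8.541×10^-4 K/W
  R_polyurethane foam = (1/0.235 − 1/0.454)/(4πk) = 2.053/(4π·0.0253) = 6.456 K/W
  R_conv,out = 1/(4πr²h) = 1/(4π·0.454²·11.4) = 0.03387 K/W
ΣR = 8.541×10^-4 + 6.456 + 0.03387 = 6.491 K/W
Q = ΔT/ΣR = (-178 °C − 23 °C)/6.491 = -31.0 W
(Negative Q ⇒ heat flows inward; heat gain = 31.0 W.)

Q = 31.0 W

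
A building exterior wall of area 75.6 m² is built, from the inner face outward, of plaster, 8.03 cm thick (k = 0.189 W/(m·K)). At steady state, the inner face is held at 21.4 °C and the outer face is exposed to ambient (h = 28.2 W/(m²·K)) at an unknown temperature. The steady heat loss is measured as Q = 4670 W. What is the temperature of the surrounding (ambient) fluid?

T_out = -7.04 °C

Series resistances:
  R_plaster = L/(kA) = 0.0803/(0.189·75.6) = 0.005620 K/W
  R_conv,out = 1/(hA) = 1/(28.2·75.6) = 4.691×10^-4 K/W
ΣR = 0.006089 K/W
ΔT = Q·ΣR = 4670 × 0.006089 = 28.44 K
Heat flows outward, so T_out = T_in − ΔT = 21.4 − 28.44 = -7.04 °C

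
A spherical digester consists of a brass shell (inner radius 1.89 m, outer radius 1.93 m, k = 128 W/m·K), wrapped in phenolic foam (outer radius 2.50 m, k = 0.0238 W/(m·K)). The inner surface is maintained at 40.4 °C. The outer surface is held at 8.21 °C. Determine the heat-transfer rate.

Resistance network (inner→outer):
  R_brass = (1/1.89 − 1/1.93)/(4πk) = 0.01097/(4π·128) = 6.817×10^-6 K/W
  R_phenolic foam = (1/1.93 − 1/2.50)/(4πk) = 0.1181/(4π·0.0238) = 0.3950 K/W
ΣR = 6.817×10^-6 + 0.3950 = 0.3950 K/W
Q = ΔT/ΣR = (40.4 °C − 8.21 °C)/0.3950 = 81.5 W

Q = 81.5 W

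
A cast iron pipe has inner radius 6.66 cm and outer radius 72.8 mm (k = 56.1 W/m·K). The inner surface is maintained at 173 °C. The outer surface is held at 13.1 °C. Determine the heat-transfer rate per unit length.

Q' = 2πk·ΔT/ln(r₂/r₁) = 2π × 56.1 × 159.9 / ln(0.0728/0.0666) = 6.33×10^5 W/m

Q' = 633 kW/m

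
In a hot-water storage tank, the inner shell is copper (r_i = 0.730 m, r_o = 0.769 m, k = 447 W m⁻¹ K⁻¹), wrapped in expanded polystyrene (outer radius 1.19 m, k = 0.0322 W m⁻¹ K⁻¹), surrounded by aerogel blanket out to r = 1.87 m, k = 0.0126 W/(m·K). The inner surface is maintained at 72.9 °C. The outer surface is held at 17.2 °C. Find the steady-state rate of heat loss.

Treat each layer as a resistance in series:
  R_copper = (1/0.730 − 1/0.769)/(4πk) = 0.06947/(4π·447) = 1.237×10^-5 K/W
  R_expanded polystyrene = (1/0.769 − 1/1.19)/(4πk) = 0.4601/(4π·0.0322) = 1.137 K/W
  R_aerogel blanket = (1/1.19 − 1/1.87)/(4πk) = 0.3056/(4π·0.0126) = 1.930 K/W
ΣR = 1.237×10^-5 + 1.137 + 1.930 = 3.067 K/W
Q = ΔT/ΣR = (72.9 °C − 17.2 °C)/3.067 = 18.2 W

Q = 18.2 W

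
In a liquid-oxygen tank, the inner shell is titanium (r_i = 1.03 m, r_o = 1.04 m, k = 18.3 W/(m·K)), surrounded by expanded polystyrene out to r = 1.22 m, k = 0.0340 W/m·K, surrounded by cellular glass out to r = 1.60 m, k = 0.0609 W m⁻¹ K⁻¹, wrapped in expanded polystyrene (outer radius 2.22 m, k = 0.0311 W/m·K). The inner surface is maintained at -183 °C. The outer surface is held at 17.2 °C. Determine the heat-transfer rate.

Q = 194 W

Treat each layer as a resistance in series:
  R_titanium = (1/1.03 − 1/1.04)/(4πk) = 0.009335/(4π·18.3) = 4.059×10^-5 K/W
  R_expanded polystyrene = (1/1.04 − 1/1.22)/(4πk) = 0.1419/(4π·0.0340) = 0.3320 K/W
  R_cellular glass = (1/1.22 − 1/1.60)/(4πk) = 0.1947/(4π·0.0609) = 0.2544 K/W
  R_expanded polystyrene = (1/1.60 − 1/2.22)/(4πk) = 0.1745/(4π·0.0311) = 0.4466 K/W
ΣR = 4.059×10^-5 + 0.3320 + 0.2544 + 0.4466 = 1.033 K/W
Q = ΔT/ΣR = (-183 °C − 17.2 °C)/1.033 = -194 W
(Negative Q ⇒ heat flows inward; heat gain = 194 W.)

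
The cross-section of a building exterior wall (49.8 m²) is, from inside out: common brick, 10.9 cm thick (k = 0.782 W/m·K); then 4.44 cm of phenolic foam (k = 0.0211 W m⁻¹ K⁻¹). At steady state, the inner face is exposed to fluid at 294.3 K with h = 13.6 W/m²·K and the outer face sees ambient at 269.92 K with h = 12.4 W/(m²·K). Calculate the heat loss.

Series thermal resistances, inner to outer:
  R_conv,in = 1/(hA) = 1/(13.6·49.8) = 0.001476 K/W
  R_common brick = L/(kA) = 0.109/(0.782·49.8) = 0.002799 K/W
  R_phenolic foam = L/(kA) = 0.0444/(0.0211·49.8) = 0.04225 K/W
  R_conv,out = 1/(hA) = 1/(12.4·49.8) = 0.001619 K/W
ΣR = 0.001476 + 0.002799 + 0.04225 + 0.001619 = 0.04814 K/W
Q = ΔT/ΣR = (294.3 K − 269.92 K)/0.04814 = 506 W

Q = 506 W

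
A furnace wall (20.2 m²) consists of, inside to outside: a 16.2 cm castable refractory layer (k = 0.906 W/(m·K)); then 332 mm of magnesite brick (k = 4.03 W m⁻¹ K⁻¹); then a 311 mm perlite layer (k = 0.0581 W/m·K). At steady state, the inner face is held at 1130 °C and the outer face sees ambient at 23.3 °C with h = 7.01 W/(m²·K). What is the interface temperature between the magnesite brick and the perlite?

T = 1080 °C

Resistance network (inner→outer):
  R_castable refractory = L/(kA) = 0.162/(0.906·20.2) = 0.008852 K/W
  R_magnesite brick = L/(kA) = 0.332/(4.03·20.2) = 0.004078 K/W
  R_perlite = L/(kA) = 0.311/(0.0581·20.2) = 0.2650 K/W
  R_conv,out = 1/(hA) = 1/(7.01·20.2) = 0.007062 K/W
ΣR = 0.008852 + 0.004078 + 0.2650 + 0.007062 = 0.2850 K/W
Q = ΔT/ΣR = (1130 °C − 23.3 °C)/0.2850 = 3883 W
From the inner boundary to the magnesite brick/perlite interface, ΣR_partial = 0.01293 K/W.
T_interface = T_in − Q·ΣR_partial = 1130 °C − (3883)(0.01293) = 1080 °C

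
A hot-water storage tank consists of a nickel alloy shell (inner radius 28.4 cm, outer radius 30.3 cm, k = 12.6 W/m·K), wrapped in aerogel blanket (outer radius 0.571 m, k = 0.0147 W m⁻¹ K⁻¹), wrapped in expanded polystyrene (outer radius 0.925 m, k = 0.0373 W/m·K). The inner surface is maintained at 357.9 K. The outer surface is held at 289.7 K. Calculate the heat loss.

Q = 6.95 W

Resistance network (inner→outer):
  R_nickel alloy = (1/0.284 − 1/0.303)/(4πk) = 0.2208/(4π·12.6) = 0.001394 K/W
  R_aerogel blanket = (1/0.303 − 1/0.571)/(4πk) = 1.549/(4π·0.0147) = 8.385 K/W
  R_expanded polystyrene = (1/0.571 − 1/0.925)/(4πk) = 0.6702/(4π·0.0373) = 1.430 K/W
ΣR = 0.001394 + 8.385 + 1.430 = 9.816 K/W
Q = ΔT/ΣR = (357.9 K − 289.7 K)/9.816 = 6.95 W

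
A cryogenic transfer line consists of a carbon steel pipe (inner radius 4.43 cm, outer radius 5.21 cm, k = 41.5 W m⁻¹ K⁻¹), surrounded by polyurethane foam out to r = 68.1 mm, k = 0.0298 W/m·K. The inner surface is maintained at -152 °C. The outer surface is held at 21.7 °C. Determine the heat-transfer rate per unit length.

Q' = 121 W/m

Resistance network (inner→outer):
  R'_carbon steel = ln(0.0521/0.0443)/(2πk) = 0.1622/(2π·41.5) = 6.220×10^-4 m·K/W
  R'_polyurethane foam = ln(0.0681/0.0521)/(2πk) = 0.2678/(2π·0.0298) = 1.430 m·K/W
ΣR = 6.220×10^-4 + 1.430 = 1.431 m·K/W
Q' = ΔT/ΣR = (-152 °C − 21.7 °C)/1.431 = -121 W/m
(Negative Q' ⇒ heat flows inward; heat gain = 121 W/m.)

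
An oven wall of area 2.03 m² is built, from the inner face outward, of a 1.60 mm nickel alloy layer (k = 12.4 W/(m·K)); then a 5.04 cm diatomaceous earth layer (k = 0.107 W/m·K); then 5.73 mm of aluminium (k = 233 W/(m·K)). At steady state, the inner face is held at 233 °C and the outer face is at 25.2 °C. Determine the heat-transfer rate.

Treat each layer as a resistance in series:
  R_nickel alloy = L/(kA) = 0.00160/(12.4·2.03) = 6.356×10^-5 K/W
  R_diatomaceous earth = L/(kA) = 0.0504/(0.107·2.03) = 0.2320 K/W
  R_aluminium = L/(kA) = 0.00573/(233·2.03) = 1.211×10^-5 K/W
ΣR = 6.356×10^-5 + 0.2320 + 1.211×10^-5 = 0.2321 K/W
Q = ΔT/ΣR = (233 °C − 25.2 °C)/0.2321 = 895 W

Q = 895 W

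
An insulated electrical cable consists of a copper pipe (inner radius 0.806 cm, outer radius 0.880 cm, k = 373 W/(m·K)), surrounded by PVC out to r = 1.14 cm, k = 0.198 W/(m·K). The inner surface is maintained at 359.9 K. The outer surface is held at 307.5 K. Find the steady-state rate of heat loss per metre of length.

Treat each layer as a resistance in series:
  R'_copper = ln(0.00880/0.00806)/(2πk) = 0.08784/(2π·373) = 3.748×10^-5 m·K/W
  R'_PVC = ln(0.0114/0.00880)/(2πk) = 0.2589/(2π·0.198) = 0.2081 m·K/W
ΣR = 3.748×10^-5 + 0.2081 = 0.2081 m·K/W
Q' = ΔT/ΣR = (359.9 K − 307.5 K)/0.2081 = 252 W/m

Q' = 252 W/m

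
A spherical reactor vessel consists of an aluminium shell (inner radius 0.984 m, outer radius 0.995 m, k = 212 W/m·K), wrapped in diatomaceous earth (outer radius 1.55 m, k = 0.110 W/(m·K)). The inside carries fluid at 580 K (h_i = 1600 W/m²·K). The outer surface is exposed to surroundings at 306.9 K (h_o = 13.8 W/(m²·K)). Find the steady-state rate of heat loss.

Series thermal resistances, inner to outer:
  R_conv,in = 1/(4πr²h) = 1/(4π·0.984²·1600) = 5.137×10^-5 K/W
  R_aluminium = (1/0.984 − 1/0.995)/(4πk) = 0.01124/(4π·212) = 4.217×10^-6 K/W
  R_diatomaceous earth = (1/0.995 − 1/1.55)/(4πk) = 0.3599/(4π·0.110) = 0.2603 K/W
  R_conv,out = 1/(4πr²h) = 1/(4π·1.55²·13.8) = 0.002400 K/W
ΣR = 5.137×10^-5 + 4.217×10^-6 + 0.2603 + 0.002400 = 0.2628 K/W
Q = ΔT/ΣR = (580 K − 306.9 K)/0.2628 = 1040 W

Q = 1040 W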